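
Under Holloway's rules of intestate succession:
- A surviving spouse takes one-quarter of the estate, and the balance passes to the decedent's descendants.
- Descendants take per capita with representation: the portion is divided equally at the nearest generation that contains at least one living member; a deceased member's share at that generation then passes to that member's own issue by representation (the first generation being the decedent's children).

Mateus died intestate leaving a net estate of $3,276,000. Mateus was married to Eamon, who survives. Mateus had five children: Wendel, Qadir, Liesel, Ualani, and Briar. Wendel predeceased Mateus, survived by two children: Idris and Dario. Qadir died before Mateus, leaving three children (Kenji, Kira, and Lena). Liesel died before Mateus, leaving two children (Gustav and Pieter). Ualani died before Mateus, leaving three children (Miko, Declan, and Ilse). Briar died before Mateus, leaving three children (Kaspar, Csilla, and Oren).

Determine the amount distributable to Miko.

Eamon takes one-quarter of $3,276,000 = $819,000. The remaining $2,457,000 passes to the descendants.
No child survives, so the initial division is made at the grandchildren's generation.
The descendants' portion ($2,457,000) is divided into 13 shares of $189,000: Idris, Dario, Kenji, Kira, Lena, Gustav, Pieter, Miko, Declan, Ilse, Kaspar, Csilla, and Oren each take $189,000.

Miko receives $189,000.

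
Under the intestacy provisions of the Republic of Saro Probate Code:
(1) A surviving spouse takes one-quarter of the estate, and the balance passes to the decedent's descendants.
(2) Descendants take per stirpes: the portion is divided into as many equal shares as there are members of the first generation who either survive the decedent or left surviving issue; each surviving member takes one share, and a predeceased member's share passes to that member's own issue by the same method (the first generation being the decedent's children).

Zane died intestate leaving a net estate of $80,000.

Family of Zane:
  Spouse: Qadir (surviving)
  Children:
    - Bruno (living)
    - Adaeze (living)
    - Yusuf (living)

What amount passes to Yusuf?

Yusuf receives $20,000.

Qadir takes one-quarter of $80,000 = $20,000. The remaining $60,000 passes to the descendants.
The descendants' portion ($60,000) is divided into 3 shares of $20,000: Bruno, Adaeze, and Yusuf each take $20,000.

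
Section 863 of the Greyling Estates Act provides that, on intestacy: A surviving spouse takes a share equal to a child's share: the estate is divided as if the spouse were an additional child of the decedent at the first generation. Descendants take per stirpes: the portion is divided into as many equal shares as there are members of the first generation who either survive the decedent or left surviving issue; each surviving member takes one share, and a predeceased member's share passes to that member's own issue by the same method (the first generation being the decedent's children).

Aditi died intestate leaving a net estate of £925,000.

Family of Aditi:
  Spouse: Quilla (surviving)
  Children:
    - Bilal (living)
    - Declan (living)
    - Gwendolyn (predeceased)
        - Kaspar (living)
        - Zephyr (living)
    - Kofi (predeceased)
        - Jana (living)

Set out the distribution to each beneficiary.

Quilla: £185,000; Bilal: £185,000; Declan: £185,000; Kaspar: £92,500; Zephyr: £92,500; Jana: £185,000

The spouse counts as an additional share at the children's level, so there are 5 primary shares of £185,000. Quilla takes one such share (£185,000).
The children's combined portion (£740,000) is divided into 4 shares of £185,000: Bilal and Declan each take £185,000; Gwendolyn's £185,000 share passes to Gwendolyn's issue; Kofi's £185,000 share passes to Kofi's issue.
Gwendolyn's share (£185,000) is divided into 2 shares of £92,500: Kaspar and Zephyr each take £92,500.
Kofi's share (£185,000) passes entirely to Jana.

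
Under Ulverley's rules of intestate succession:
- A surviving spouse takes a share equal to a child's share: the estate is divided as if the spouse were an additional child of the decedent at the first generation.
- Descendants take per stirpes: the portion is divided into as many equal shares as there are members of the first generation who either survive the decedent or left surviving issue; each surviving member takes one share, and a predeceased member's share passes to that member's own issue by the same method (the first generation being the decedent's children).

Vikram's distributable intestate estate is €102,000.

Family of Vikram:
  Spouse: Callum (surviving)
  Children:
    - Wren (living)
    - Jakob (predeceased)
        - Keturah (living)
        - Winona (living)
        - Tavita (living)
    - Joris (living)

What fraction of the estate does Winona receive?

The spouse counts as an additional share at the children's level, so there are 4 primary shares of €25,500. Callum takes one such share (€25,500).
The children's combined portion (€76,500) is divided into 3 shares of €25,500: Wren and Joris each take €25,500; Jakob's €25,500 share passes to Jakob's issue.
Jakob's share (€25,500) is divided into 3 shares of €8,500: Keturah, Winona, and Tavita each take €8,500.

Winona receives 1/12 of the estate.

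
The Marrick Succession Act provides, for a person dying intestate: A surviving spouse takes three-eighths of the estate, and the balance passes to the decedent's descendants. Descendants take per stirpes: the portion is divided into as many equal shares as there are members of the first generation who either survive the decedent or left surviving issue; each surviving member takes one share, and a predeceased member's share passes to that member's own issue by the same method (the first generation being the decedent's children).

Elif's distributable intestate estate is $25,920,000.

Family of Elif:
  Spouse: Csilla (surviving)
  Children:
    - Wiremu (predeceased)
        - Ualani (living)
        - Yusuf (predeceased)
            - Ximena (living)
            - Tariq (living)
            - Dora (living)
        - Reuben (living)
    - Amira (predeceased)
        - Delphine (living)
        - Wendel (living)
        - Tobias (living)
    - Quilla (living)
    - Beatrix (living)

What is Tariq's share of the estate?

Csilla takes three-eighths of $25,920,000 = $9,720,000. The remaining $16,200,000 passes to the descendants.
The descendants' portion ($16,200,000) is divided into 4 shares of $4,050,000: Quilla and Beatrix each take $4,050,000; Wiremu's $4,050,000 share passes to Wiremu's issue; Amira's $4,050,000 share passes to Amira's issue.
Wiremu's share ($4,050,000) is divided into 3 shares of $1,350,000: Ualani and Reuben each take $1,350,000; Yusuf's $1,350,000 share passes to Yusuf's issue.
Yusuf's share ($1,350,000) is divided into 3 shares of $450,000: Ximena, Tariq, and Dora each take $450,000.
Amira's share ($4,050,000) is divided into 3 shares of $1,350,000: Delphine, Wendel, and Tobias each take $1,350,000.

Tariq receives $450,000.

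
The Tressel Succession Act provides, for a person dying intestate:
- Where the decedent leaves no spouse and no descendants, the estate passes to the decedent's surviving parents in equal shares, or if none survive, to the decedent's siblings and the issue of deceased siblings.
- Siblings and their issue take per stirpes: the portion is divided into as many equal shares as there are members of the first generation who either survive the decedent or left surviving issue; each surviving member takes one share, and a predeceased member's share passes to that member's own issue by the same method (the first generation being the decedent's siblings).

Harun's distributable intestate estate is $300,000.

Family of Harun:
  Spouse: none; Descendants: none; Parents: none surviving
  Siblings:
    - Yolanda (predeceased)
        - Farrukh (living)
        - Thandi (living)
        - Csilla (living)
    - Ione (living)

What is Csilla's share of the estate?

The entire $300,000 passes to the siblings and their issue.
That amount ($300,000) is divided into 2 shares of $150,000: Ione takes $150,000; Yolanda's $150,000 share passes to Yolanda's issue.
Yolanda's share ($150,000) is divided into 3 shares of $50,000: Farrukh, Thandi, and Csilla each take $50,000.

Csilla receives $50,000.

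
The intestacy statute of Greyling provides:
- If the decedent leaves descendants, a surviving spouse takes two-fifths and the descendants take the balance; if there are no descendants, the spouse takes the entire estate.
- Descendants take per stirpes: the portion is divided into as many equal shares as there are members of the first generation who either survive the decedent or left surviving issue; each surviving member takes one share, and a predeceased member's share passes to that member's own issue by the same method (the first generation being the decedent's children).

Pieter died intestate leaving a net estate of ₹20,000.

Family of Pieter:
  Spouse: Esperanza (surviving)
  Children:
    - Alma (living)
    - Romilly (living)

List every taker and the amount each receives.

Esperanza: ₹8,000; Alma: ₹6,000; Romilly: ₹6,000

Esperanza takes two-fifths of ₹20,000 = ₹8,000. The remaining ₹12,000 passes to the descendants.
The descendants' portion (₹12,000) is divided into 2 shares of ₹6,000: Alma and Romilly each take ₹6,000.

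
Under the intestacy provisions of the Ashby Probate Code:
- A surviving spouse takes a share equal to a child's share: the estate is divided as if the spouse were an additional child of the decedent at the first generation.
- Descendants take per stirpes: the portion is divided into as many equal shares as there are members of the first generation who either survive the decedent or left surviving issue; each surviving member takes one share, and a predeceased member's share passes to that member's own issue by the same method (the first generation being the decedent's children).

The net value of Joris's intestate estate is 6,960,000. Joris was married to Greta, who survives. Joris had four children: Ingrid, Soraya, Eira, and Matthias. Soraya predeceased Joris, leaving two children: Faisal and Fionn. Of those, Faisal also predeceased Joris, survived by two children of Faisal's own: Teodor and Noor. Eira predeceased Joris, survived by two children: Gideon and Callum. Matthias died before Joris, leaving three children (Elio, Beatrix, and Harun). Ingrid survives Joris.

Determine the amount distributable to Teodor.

Teodor receives 348,000.

The spouse counts as an additional share at the children's level, so there are 5 primary shares of 1,392,000. Greta takes one such share (1,392,000).
The children's combined portion (5,568,000) is divided into 4 shares of 1,392,000: Ingrid takes 1,392,000; Soraya's 1,392,000 share passes to Soraya's issue; Eira's 1,392,000 share passes to Eira's issue; Matthias's 1,392,000 share passes to Matthias's issue.
Soraya's share (1,392,000) is divided into 2 shares of 696,000: Fionn takes 696,000; Faisal's 696,000 share passes to Faisal's issue.
Faisal's share (696,000) is divided into 2 shares of 348,000: Teodor and Noor each take 348,000.
Eira's share (1,392,000) is divided into 2 shares of 696,000: Gideon and Callum each take 696,000.
Matthias's share (1,392,000) is divided into 3 shares of 464,000: Elio, Beatrix, and Harun each take 464,000.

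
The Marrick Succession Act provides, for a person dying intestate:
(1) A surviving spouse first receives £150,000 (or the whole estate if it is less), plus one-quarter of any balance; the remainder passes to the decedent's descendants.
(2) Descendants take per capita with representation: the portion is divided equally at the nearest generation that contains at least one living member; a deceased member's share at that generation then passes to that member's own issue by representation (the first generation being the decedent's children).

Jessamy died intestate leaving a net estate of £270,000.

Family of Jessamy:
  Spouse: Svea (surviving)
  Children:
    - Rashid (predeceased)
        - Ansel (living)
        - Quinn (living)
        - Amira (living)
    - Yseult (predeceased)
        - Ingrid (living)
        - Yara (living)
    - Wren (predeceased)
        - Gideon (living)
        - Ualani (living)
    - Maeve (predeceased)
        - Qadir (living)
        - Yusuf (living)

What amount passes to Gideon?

Svea first takes £150,000, leaving a balance of £120,000. Svea then takes one-quarter of the balance (£30,000), for a total of £180,000. The remaining £90,000 passes to the descendants.
No child survives, so the initial division is made at the grandchildren's generation.
The descendants' portion (£90,000) is divided into 9 shares of £10,000: Ansel, Quinn, Amira, Ingrid, Yara, Gideon, Ualani, Qadir, and Yusuf each take £10,000.

Gideon receives £10,000.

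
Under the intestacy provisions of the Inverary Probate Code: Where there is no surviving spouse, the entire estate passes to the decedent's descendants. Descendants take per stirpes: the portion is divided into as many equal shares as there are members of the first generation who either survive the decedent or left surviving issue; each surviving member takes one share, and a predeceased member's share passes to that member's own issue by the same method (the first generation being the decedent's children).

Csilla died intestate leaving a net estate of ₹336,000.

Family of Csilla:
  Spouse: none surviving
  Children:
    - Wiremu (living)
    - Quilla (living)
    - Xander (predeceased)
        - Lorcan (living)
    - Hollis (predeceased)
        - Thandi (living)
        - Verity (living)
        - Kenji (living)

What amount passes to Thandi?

The entire ₹336,000 passes to the descendants.
That amount (₹336,000) is divided into 4 shares of ₹84,000: Wiremu and Quilla each take ₹84,000; Xander's ₹84,000 share passes to Xander's issue; Hollis's ₹84,000 share passes to Hollis's issue.
Xander's share (₹84,000) passes entirely to Lorcan.
Hollis's share (₹84,000) is divided into 3 shares of ₹28,000: Thandi, Verity, and Kenji each take ₹28,000.

Thandi receives ₹28,000.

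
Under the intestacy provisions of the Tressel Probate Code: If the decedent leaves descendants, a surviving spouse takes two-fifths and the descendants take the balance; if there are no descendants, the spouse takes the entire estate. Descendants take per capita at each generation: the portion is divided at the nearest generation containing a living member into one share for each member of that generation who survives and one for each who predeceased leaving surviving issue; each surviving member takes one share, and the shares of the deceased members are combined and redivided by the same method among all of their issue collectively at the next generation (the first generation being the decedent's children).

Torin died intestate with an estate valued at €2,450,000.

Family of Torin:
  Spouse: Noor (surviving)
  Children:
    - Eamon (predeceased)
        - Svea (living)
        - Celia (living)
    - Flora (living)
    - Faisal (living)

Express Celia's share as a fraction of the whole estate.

Celia receives 1/10 of the estate.

Noor takes two-fifths of €2,450,000 = €980,000. The remaining €1,470,000 passes to the descendants.
The descendants' portion (€1,470,000) is divided at the children's generation into 3 shares of €490,000. Flora and Faisal each take €490,000. The remaining share for the deceased Eamon (€490,000) is carried to the next generation.
That pool (€490,000) is divided at the grandchildren's generation equally among Svea and Celia: €245,000 each.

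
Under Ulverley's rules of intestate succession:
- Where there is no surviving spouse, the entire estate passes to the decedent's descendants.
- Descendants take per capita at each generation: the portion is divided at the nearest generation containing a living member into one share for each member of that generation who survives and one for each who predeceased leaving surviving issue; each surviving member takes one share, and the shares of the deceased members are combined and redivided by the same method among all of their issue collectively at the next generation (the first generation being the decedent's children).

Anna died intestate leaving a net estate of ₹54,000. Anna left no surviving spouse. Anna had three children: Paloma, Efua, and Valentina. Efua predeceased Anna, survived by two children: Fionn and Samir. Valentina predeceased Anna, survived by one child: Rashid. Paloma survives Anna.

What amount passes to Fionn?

The entire ₹54,000 passes to the descendants.
That amount (₹54,000) is divided at the children's generation into 3 shares of ₹18,000. Paloma takes ₹18,000. The 2 shares of the deceased (Efua and Valentina) are combined into a pool of ₹36,000.
That pool (₹36,000) is divided at the grandchildren's generation equally among Fionn, Samir, and Rashid: ₹12,000 each.

Fionn receives ₹12,000.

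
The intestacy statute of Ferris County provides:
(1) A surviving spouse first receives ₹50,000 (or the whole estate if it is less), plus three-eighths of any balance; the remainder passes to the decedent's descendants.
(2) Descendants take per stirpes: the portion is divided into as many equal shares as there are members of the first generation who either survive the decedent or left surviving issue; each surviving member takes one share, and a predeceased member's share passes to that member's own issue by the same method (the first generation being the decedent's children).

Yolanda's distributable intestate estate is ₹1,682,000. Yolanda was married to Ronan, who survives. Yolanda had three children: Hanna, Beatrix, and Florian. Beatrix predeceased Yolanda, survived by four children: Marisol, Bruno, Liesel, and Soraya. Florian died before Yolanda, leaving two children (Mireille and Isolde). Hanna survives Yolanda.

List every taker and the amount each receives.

Ronan: ₹662,000; Hanna: ₹340,000; Marisol: ₹85,000; Bruno: ₹85,000; Liesel: ₹85,000; Soraya: ₹85,000; Mireille: ₹170,000; Isolde: ₹170,000

Ronan first takes ₹50,000, leaving a balance of ₹1,632,000. Ronan then takes three-eighths of the balance (₹612,000), for a total of ₹662,000. The remaining ₹1,020,000 passes to the descendants.
The descendants' portion (₹1,020,000) is divided into 3 shares of ₹340,000: Hanna takes ₹340,000; Beatrix's ₹340,000 share passes to Beatrix's issue; Florian's ₹340,000 share passes to Florian's issue.
Beatrix's share (₹340,000) is divided into 4 shares of ₹85,000: Marisol, Bruno, Liesel, and Soraya each take ₹85,000.
Florian's share (₹340,000) is divided into 2 shares of ₹170,000: Mireille and Isolde each take ₹170,000.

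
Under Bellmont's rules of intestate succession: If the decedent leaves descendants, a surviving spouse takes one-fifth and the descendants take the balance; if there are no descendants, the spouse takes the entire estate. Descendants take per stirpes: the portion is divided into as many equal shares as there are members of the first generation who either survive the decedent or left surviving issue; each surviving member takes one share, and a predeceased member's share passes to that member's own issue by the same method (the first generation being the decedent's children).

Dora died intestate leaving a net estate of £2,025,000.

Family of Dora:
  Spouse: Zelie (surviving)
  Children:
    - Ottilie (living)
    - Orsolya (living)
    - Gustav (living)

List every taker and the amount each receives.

Zelie takes one-fifth of £2,025,000 = £405,000. The remaining £1,620,000 passes to the descendants.
The descendants' portion (£1,620,000) is divided into 3 shares of £540,000: Ottilie, Orsolya, and Gustav each take £540,000.

Zelie: £405,000; Ottilie: £540,000; Orsolya: £540,000; Gustav: £540,000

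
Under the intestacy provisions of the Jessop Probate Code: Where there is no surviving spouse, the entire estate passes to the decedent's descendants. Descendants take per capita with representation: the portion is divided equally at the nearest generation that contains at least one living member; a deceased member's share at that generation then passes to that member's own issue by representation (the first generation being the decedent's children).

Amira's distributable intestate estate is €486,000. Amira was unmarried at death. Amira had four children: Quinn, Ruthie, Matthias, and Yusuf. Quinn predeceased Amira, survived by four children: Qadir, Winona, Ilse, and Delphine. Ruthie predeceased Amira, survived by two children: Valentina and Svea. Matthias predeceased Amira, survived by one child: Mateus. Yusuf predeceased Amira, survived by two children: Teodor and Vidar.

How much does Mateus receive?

Mateus receives €54,000.

The entire €486,000 passes to the descendants.
No child survives, so the initial division is made at the grandchildren's generation.
That amount (€486,000) is divided into 9 shares of €54,000: Qadir, Winona, Ilse, Delphine, Valentina, Svea, Mateus, Teodor, and Vidar each take €54,000.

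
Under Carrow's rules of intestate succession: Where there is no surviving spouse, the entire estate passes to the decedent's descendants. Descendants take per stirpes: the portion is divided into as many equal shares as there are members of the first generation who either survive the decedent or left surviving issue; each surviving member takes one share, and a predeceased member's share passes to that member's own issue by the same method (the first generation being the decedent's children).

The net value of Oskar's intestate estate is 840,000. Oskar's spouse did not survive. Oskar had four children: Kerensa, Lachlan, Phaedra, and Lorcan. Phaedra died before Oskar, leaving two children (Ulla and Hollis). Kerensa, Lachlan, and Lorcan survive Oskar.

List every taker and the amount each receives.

Kerensa: 210,000; Lachlan: 210,000; Ulla: 105,000; Hollis: 105,000; Lorcan: 210,000

The entire 840,000 passes to the descendants.
That amount (840,000) is divided into 4 shares of 210,000: Kerensa, Lachlan, and Lorcan each take 210,000; Phaedra's 210,000 share passes to Phaedra's issue.
Phaedra's share (210,000) is divided into 2 shares of 105,000: Ulla and Hollis each take 105,000.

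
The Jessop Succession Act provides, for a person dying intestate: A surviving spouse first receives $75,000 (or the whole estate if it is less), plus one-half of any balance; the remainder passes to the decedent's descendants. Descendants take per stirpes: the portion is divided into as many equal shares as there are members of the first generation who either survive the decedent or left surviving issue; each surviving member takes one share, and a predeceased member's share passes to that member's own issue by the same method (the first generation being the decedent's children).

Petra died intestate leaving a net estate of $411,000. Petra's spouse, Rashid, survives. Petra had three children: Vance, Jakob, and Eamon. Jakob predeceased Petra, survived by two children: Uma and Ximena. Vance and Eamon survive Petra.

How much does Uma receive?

Rashid first takes $75,000, leaving a balance of $336,000. Rashid then takes one-half of the balance ($168,000), for a total of $243,000. The remaining $168,000 passes to the descendants.
The descendants' portion ($168,000) is divided into 3 shares of $56,000: Vance and Eamon each take $56,000; Jakob's $56,000 share passes to Jakob's issue.
Jakob's share ($56,000) is divided into 2 shares of $28,000: Uma and Ximena each take $28,000.

Uma receives $28,000.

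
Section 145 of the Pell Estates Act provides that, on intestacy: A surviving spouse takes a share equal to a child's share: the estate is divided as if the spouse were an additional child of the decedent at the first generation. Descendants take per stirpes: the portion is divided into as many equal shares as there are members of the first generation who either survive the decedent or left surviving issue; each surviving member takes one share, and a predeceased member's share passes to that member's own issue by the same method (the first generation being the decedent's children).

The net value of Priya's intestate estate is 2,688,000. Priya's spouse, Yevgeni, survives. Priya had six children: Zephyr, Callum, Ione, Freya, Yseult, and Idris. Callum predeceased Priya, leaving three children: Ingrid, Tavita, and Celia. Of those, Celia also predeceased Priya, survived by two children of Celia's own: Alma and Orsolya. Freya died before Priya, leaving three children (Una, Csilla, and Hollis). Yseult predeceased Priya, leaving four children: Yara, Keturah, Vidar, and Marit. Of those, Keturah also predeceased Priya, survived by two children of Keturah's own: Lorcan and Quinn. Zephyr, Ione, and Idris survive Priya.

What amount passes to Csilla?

Csilla receives 128,000.

The spouse counts as an additional share at the children's level, so there are 7 primary shares of 384,000. Yevgeni takes one such share (384,000).
The children's combined portion (2,304,000) is divided into 6 shares of 384,000: Zephyr, Ione, and Idris each take 384,000; Callum's 384,000 share passes to Callum's issue; Freya's 384,000 share passes to Freya's issue; Yseult's 384,000 share passes to Yseult's issue.
Callum's share (384,000) is divided into 3 shares of 128,000: Ingrid and Tavita each take 128,000; Celia's 128,000 share passes to Celia's issue.
Celia's share (128,000) is divided into 2 shares of 64,000: Alma and Orsolya each take 64,000.
Freya's share (384,000) is divided into 3 shares of 128,000: Una, Csilla, and Hollis each take 128,000.
Yseult's share (384,000) is divided into 4 shares of 96,000: Yara, Vidar, and Marit each take 96,000; Keturah's 96,000 share passes to Keturah's issue.
Keturah's share (96,000) is divided into 2 shares of 48,000: Lorcan and Quinn each take 48,000.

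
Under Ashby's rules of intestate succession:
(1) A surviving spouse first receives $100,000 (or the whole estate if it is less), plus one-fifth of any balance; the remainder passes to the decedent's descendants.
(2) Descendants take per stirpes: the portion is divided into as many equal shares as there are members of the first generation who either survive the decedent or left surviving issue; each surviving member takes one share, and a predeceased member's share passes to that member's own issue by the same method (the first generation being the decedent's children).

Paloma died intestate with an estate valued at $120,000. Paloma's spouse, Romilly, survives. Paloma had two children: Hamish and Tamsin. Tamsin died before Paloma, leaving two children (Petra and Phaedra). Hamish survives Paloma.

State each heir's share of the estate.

Romilly: $104,000; Hamish: $8,000; Petra: $4,000; Phaedra: $4,000

Romilly first takes $100,000, leaving a balance of $20,000. Romilly then takes one-fifth of the balance ($4,000), for a total of $104,000. The remaining $16,000 passes to the descendants.
The descendants' portion ($16,000) is divided into 2 shares of $8,000: Hamish takes $8,000; Tamsin's $8,000 share passes to Tamsin's issue.
Tamsin's share ($8,000) is divided into 2 shares of $4,000: Petra and Phaedra each take $4,000.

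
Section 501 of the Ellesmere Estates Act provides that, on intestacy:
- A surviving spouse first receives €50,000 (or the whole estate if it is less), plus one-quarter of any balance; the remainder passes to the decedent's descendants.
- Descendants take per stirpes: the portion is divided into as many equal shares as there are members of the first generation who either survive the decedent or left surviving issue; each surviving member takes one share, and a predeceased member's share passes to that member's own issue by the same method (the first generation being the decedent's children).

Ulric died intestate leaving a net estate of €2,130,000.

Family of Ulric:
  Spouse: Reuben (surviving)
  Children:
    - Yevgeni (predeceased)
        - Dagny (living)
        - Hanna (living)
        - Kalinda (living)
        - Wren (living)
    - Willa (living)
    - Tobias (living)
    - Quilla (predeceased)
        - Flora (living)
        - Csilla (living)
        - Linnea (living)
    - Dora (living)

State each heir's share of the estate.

Reuben: €570,000; Dagny: €78,000; Hanna: €78,000; Kalinda: €78,000; Wren: €78,000; Willa: €312,000; Tobias: €312,000; Flora: €104,000; Csilla: €104,000; Linnea: €104,000; Dora: €312,000

Reuben first takes €50,000, leaving a balance of €2,080,000. Reuben then takes one-quarter of the balance (€520,000), for a total of €570,000. The remaining €1,560,000 passes to the descendants.
The descendants' portion (€1,560,000) is divided into 5 shares of €312,000: Willa, Tobias, and Dora each take €312,000; Yevgeni's €312,000 share passes to Yevgeni's issue; Quilla's €312,000 share passes to Quilla's issue.
Yevgeni's share (€312,000) is divided into 4 shares of €78,000: Dagny, Hanna, Kalinda, and Wren each take €78,000.
Quilla's share (€312,000) is divided into 3 shares of €104,000: Flora, Csilla, and Linnea each take €104,000.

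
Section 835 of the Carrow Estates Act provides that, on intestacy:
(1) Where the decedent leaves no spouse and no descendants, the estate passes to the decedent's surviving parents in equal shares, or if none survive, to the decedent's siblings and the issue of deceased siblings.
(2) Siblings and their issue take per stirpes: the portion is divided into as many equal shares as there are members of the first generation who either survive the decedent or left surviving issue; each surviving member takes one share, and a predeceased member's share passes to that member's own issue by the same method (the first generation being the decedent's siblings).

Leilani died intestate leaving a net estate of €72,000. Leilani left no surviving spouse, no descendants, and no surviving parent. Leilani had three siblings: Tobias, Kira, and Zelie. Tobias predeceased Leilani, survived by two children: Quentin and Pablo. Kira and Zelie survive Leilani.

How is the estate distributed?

The entire €72,000 passes to the siblings and their issue.
That amount (€72,000) is divided into 3 shares of €24,000: Kira and Zelie each take €24,000; Tobias's €24,000 share passes to Tobias's issue.
Tobias's share (€24,000) is divided into 2 shares of €12,000: Quentin and Pablo each take €12,000.

Quentin: €12,000; Pablo: €12,000; Kira: €24,000; Zelie: €24,000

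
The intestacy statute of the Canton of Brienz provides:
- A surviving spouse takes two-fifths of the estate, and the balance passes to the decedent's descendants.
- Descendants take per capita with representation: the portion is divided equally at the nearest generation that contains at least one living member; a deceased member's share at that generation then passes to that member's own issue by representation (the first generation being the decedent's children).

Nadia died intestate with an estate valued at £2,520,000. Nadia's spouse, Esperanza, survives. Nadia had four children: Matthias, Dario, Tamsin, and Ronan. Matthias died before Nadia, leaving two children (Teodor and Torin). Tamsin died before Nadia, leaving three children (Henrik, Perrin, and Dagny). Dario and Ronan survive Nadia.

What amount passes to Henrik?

Henrik receives £126,000.

Esperanza takes two-fifths of £2,520,000 = £1,008,000. The remaining £1,512,000 passes to the descendants.
The descendants' portion (£1,512,000) is divided into 4 shares of £378,000: Dario and Ronan each take £378,000; Matthias's £378,000 share passes to Matthias's issue; Tamsin's £378,000 share passes to Tamsin's issue.
Matthias's share (£378,000) is divided into 2 shares of £189,000: Teodor and Torin each take £189,000.
Tamsin's share (£378,000) is divided into 3 shares of £126,000: Henrik, Perrin, and Dagny each take £126,000.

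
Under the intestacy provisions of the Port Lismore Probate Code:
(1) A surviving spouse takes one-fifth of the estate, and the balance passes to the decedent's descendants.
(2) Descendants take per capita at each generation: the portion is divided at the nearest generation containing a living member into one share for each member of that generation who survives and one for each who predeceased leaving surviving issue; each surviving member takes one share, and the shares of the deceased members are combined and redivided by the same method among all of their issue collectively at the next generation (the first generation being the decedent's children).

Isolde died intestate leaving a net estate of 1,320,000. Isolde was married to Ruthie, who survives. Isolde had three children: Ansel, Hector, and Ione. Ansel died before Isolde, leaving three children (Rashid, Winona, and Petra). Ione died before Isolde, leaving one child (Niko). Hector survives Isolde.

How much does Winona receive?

Winona receives 176,000.

Ruthie takes one-fifth of 1,320,000 = 264,000. The remaining 1,056,000 passes to the descendants.
The descendants' portion (1,056,000) is divided at the children's generation into 3 shares of 352,000. Hector takes 352,000. The 2 shares of the deceased (Ansel and Ione) are combined into a pool of 704,000.
That pool (704,000) is divided at the grandchildren's generation equally among Rashid, Winona, Petra, and Niko: 176,000 each.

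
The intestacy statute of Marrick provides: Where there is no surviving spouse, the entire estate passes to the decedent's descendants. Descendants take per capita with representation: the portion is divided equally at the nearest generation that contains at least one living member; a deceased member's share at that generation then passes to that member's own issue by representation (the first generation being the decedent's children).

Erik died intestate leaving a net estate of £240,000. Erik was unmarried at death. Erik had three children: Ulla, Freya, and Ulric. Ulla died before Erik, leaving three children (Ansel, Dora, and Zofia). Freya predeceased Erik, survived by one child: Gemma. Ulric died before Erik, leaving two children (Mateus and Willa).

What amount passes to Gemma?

The entire £240,000 passes to the descendants.
No child survives, so the initial division is made at the grandchildren's generation.
That amount (£240,000) is divided into 6 shares of £40,000: Ansel, Dora, Zofia, Gemma, Mateus, and Willa each take £40,000.

Gemma receives £40,000.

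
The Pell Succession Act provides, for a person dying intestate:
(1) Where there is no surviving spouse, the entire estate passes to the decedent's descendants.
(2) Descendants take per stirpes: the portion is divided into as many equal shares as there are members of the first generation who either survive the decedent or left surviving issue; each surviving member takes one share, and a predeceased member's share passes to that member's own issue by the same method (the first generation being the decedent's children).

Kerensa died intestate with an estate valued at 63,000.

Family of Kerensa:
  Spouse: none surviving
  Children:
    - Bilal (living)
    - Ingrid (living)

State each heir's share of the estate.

Bilal: 31,500; Ingrid: 31,500

The entire 63,000 passes to the descendants.
That amount (63,000) is divided into 2 shares of 31,500: Bilal and Ingrid each take 31,500.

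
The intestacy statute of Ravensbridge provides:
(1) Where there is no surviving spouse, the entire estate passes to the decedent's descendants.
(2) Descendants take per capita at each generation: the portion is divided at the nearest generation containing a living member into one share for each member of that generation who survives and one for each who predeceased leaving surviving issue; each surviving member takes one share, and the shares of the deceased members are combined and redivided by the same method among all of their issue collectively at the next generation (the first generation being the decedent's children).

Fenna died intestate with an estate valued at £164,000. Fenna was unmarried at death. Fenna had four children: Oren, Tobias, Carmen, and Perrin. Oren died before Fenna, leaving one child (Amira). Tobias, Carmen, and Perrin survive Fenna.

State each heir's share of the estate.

Amira: £41,000; Tobias: £41,000; Carmen: £41,000; Perrin: £41,000

The entire £164,000 passes to the descendants.
That amount (£164,000) is divided at the children's generation into 4 shares of £41,000. Tobias, Carmen, and Perrin each take £41,000. The remaining share for the deceased Oren (£41,000) is carried to the next generation.
That pool (£41,000) passes entirely to Amira, the sole taker at the grandchildren's generation.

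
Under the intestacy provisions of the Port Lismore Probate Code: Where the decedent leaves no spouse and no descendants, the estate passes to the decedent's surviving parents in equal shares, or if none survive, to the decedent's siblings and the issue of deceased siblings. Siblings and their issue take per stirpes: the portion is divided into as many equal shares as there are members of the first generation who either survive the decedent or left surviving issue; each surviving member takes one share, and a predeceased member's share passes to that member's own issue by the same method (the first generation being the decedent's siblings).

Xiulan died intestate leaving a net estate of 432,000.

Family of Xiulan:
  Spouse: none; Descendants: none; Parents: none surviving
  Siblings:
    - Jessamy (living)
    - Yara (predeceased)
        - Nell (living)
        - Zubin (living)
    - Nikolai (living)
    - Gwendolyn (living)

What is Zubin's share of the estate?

Zubin receives 54,000.

The entire 432,000 passes to the siblings and their issue.
That amount (432,000) is divided into 4 shares of 108,000: Jessamy, Nikolai, and Gwendolyn each take 108,000; Yara's 108,000 share passes to Yara's issue.
Yara's share (108,000) is divided into 2 shares of 54,000: Nell and Zubin each take 54,000.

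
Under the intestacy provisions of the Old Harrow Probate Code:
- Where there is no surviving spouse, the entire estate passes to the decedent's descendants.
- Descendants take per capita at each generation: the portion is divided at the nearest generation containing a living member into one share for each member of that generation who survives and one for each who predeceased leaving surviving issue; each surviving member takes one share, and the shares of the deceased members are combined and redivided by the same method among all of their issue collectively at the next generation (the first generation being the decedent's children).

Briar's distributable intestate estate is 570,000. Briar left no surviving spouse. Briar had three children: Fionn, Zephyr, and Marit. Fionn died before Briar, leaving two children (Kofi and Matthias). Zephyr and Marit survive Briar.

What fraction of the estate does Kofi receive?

Kofi receives 1/6 of the estate.

The entire 570,000 passes to the descendants.
That amount (570,000) is divided at the children's generation into 3 shares of 190,000. Zephyr and Marit each take 190,000. The remaining share for the deceased Fionn (190,000) is carried to the next generation.
That pool (190,000) is divided at the grandchildren's generation equally among Kofi and Matthias: 95,000 each.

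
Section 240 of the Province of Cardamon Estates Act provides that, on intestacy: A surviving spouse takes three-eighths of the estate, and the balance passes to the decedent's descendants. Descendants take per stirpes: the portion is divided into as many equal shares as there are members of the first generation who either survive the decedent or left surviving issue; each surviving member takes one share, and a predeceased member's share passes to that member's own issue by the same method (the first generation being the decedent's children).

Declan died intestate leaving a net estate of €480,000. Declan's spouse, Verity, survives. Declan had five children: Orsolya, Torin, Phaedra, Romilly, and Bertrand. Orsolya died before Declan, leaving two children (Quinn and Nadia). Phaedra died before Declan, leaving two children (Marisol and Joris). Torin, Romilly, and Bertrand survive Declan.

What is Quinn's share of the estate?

Verity takes three-eighths of €480,000 = €180,000. The remaining €300,000 passes to the descendants.
The descendants' portion (€300,000) is divided into 5 shares of €60,000: Torin, Romilly, and Bertrand each take €60,000; Orsolya's €60,000 share passes to Orsolya's issue; Phaedra's €60,000 share passes to Phaedra's issue.
Orsolya's share (€60,000) is divided into 2 shares of €30,000: Quinn and Nadia each take €30,000.
Phaedra's share (€60,000) is divided into 2 shares of €30,000: Marisol and Joris each take €30,000.

Quinn receives €30,000.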